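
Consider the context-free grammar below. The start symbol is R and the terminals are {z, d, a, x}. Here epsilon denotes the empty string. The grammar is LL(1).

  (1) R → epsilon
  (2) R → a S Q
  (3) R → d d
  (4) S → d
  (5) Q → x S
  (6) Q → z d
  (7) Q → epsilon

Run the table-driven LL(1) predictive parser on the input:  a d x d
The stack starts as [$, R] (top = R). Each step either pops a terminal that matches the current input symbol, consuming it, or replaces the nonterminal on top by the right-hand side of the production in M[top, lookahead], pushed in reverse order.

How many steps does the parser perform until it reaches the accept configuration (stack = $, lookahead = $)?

     Stack    Input      Action
  1  $ R      a d x d $  expand R → a S Q
  2  $ Q S a  a d x d $  match a
  3  $ Q S    d x d $    expand S → d
  4  $ Q d    d x d $    match d
  5  $ Q      x d $      expand Q → x S
  6  $ S x    x d $      match x
  7  $ S      d $        expand S → d
  8  $ d      d $        match d
Accept reached after 8 steps.

8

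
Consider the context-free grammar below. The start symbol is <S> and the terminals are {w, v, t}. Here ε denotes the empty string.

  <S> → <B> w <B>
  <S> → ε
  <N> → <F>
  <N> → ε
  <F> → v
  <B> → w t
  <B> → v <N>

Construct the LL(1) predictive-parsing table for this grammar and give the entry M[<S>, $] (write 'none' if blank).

<S> → ε

FIRST(<F>) = {v}
FIRST(<B>) = {v, w}
FIRST(<S>) = {ε, v, w}  (via <B> w <B>)
FIRST(<N>) = {ε, v}  (via <F>)
FOLLOW(<S>) includes $ since <S> is the start symbol.
FOLLOW(<S>): <S> appears on no right-hand side. Thus FOLLOW(<S>) = {$}.
For <S> → <B> w <B>: FIRST(<B> w <B>) = {v, w}, so it goes in M[<S>, t] for t ∈ {v, w}.
For <S> → ε: FIRST(ε) = {ε}, so it goes in M[<S>, t] for t ∈ {}; since ε ∈ FIRST, also for every t ∈ FOLLOW(<S>) = {$}.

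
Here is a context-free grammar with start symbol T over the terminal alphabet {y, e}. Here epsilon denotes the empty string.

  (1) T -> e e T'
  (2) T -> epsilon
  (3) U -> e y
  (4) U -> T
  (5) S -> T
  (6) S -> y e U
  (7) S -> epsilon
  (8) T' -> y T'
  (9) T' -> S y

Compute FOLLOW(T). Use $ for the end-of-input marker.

{$, y}

FIRST(T) = {epsilon, e}
FIRST(U) = {epsilon, e}  (via T)
FIRST(S) = {epsilon, e, y}  (via T)
FIRST(T') = {e, y}  (via S y)
FOLLOW(T) includes $ since T is the start symbol.
FOLLOW(S): in T'->S y, S is followed by y with FIRST {y}. Thus FOLLOW(S) = {y}.
FOLLOW(U): in S->y e U, the suffix after U is empty, so FOLLOW(U) ⊇ FOLLOW(S) = {y}. Thus FOLLOW(U) = {y}.
FOLLOW(T): in U->T, the suffix after T is empty, so FOLLOW(T) ⊇ FOLLOW(U) = {y}; in S->T, the suffix after T is empty, so FOLLOW(T) ⊇ FOLLOW(S) = {y}. Thus FOLLOW(T) = {$, y}.
FOLLOW(T'): in T->e e T', the suffix after T' is empty, so FOLLOW(T') ⊇ FOLLOW(T) = {$, y}; in T'->y T', the suffix after T' is empty (adds nothing new). Thus FOLLOW(T') = {$, y}.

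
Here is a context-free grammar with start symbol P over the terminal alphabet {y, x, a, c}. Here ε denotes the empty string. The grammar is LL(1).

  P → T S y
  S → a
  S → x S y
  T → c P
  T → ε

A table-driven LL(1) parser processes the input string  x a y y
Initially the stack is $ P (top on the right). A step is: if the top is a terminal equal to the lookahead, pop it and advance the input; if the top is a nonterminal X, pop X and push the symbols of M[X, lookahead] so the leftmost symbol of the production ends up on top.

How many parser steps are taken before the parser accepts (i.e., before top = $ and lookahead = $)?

8

     Stack      Input      Action
  1  $ P        x a y y $  expand P → T S y
  2  $ y S T    x a y y $  expand T → ε
  3  $ y S      x a y y $  expand S → x S y
  4  $ y y S x  x a y y $  match x
  5  $ y y S    a y y $    expand S → a
  6  $ y y a    a y y $    match a
  7  $ y y      y y $      match y
  8  $ y        y $        match y
Accept reached after 8 steps.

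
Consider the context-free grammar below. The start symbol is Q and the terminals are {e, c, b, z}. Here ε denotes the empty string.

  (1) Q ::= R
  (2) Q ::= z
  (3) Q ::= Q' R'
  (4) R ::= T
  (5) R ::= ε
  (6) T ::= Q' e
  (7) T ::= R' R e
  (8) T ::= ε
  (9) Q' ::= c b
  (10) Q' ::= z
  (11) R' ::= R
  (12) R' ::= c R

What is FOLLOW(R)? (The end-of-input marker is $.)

{$, c, e, z}

FIRST(Q'): from Q'::=c b we get {c}; from Q'::=z we get {z}. So FIRST(Q') = {c, z}.
FIRST(Q): from Q::=R we get {ε, c, e, z}; from Q::=z we get {z}; from Q::=Q' R' we get {c, z}. So FIRST(Q) = {ε, c, e, z}.
FIRST(R): from R::=T we get {ε, c, e, z}; from R::=ε we get {ε}. So FIRST(R) = {ε, c, e, z}.
FIRST(R'): from R'::=R we get {ε, c, e, z}; from R'::=c R we get {c}. So FIRST(R') = {ε, c, e, z}.
FIRST(T): from T::=Q' e we get {c, z}; from T::=R' R e we get {c, e, z}; from T::=ε we get {ε}. So FIRST(T) = {ε, c, e, z}.
FOLLOW(Q) includes $ since Q is the start symbol.
FOLLOW(Q): Q appears on no right-hand side. Thus FOLLOW(Q) = {$}.
FOLLOW(Q'): in Q::=Q' R', Q' is followed by R' with FIRST {ε, c, e, z}; in Q::=Q' R', the suffix after Q' is nullable, so FOLLOW(Q') ⊇ FOLLOW(Q) = {$}; in T::=Q' e, Q' is followed by e with FIRST {e}. Thus FOLLOW(Q') = {$, c, e, z}.
FOLLOW(R'): in Q::=Q' R', the suffix after R' is empty, so FOLLOW(R') ⊇ FOLLOW(Q) = {$}; in T::=R' R e, R' is followed by R e with FIRST {c, e, z}. Thus FOLLOW(R') = {$, c, e, z}.
FOLLOW(R): in Q::=R, the suffix after R is empty, so FOLLOW(R) ⊇ FOLLOW(Q) = {$}; in T::=R' R e, R is followed by e with FIRST {e}; in R'::=R, the suffix after R is empty, so FOLLOW(R) ⊇ FOLLOW(R') = {$, c, e, z}; in R'::=c R, the suffix after R is empty, so FOLLOW(R) ⊇ FOLLOW(R') = {$, c, e, z}. Thus FOLLOW(R) = {$, c, e, z}.
FOLLOW(T): in R::=T, the suffix after T is empty, so FOLLOW(T) ⊇ FOLLOW(R) = {$, c, e, z}. Thus FOLLOW(T) = {$, c, e, z}.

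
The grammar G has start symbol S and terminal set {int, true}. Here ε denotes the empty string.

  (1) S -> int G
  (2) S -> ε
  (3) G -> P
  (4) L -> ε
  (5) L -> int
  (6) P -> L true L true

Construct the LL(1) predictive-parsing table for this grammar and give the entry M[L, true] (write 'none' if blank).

L -> ε

FIRST(S): from S->int G we get {int}; from S->ε we get {ε}. So FIRST(S) = {ε, int}.
FIRST(L): from L->ε we get {ε}; from L->int we get {int}. So FIRST(L) = {ε, int}.
FIRST(P): from P->L true L true we get {int, true}. So FIRST(P) = {int, true}.
FIRST(G): from G->P we get {int, true}. So FIRST(G) = {int, true}.
FOLLOW(S) includes $ since S is the start symbol.
FOLLOW(L): in P->L true L true (occurrence 1), L is followed by true L true with FIRST {true}; in P->L true L true (occurrence 2), L is followed by true with FIRST {true}. Thus FOLLOW(L) = {true}.
For L -> ε: FIRST(ε) = {ε}, so it goes in M[L, t] for t ∈ {}; since ε ∈ FIRST, also for every t ∈ FOLLOW(L) = {true}.
For L -> int: FIRST(int) = {int}, so it goes in M[L, t] for t ∈ {int}.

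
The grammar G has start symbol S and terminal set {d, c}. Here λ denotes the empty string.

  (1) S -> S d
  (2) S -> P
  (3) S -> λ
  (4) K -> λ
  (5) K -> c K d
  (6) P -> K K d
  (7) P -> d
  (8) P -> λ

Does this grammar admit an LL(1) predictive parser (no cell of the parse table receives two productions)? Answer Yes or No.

No

FIRST(S) = {λ, c, d}
FIRST(K) = {λ, c}
FIRST(P) = {λ, c, d}
FOLLOW(S) = {$, d}
FOLLOW(K) = {c, d}
FOLLOW(P) = {$, d}
Cell M[K, c] receives both K -> λ and K -> c K d — the grammar is not LL(1).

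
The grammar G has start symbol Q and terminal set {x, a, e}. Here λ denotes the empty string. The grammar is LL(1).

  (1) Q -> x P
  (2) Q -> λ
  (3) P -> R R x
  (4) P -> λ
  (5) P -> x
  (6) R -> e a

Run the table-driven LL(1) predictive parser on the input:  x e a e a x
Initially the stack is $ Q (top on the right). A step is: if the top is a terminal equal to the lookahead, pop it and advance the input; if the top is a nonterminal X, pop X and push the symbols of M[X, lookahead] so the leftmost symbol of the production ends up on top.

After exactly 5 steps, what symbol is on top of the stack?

step 1: stack=$ Q  input=x e a e a x $  — expand Q -> x P
step 2: stack=$ P x  input=x e a e a x $  — match x
step 3: stack=$ P  input=e a e a x $  — expand P -> R R x
step 4: stack=$ x R R  input=e a e a x $  — expand R -> e a
step 5: stack=$ x R a e  input=e a e a x $  — match e
Stack after step 5: $ x R a (top = a).

a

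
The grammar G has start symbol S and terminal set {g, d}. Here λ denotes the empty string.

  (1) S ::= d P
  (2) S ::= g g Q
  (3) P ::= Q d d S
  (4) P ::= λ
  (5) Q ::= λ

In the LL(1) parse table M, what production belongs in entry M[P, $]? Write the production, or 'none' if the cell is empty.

FIRST(S): from S::=d P we get {d}; from S::=g g Q we get {g}. So FIRST(S) = {d, g}.
FIRST(Q): from Q::=λ we get {λ}. So FIRST(Q) = {λ}.
FIRST(P): from P::=Q d d S we get {d}; from P::=λ we get {λ}. So FIRST(P) = {λ, d}.
FOLLOW(S) includes $ since S is the start symbol.
FOLLOW(S): in P::=Q d d S, the suffix after S is empty, so FOLLOW(S) ⊇ FOLLOW(P) = {$}. Thus FOLLOW(S) = {$}.
FOLLOW(P): in S::=d P, the suffix after P is empty, so FOLLOW(P) ⊇ FOLLOW(S) = {$}. Thus FOLLOW(P) = {$}.
For P ::= Q d d S: FIRST(Q d d S) = {d}, so it goes in M[P, t] for t ∈ {d}.
For P ::= λ: FIRST(λ) = {λ}, so it goes in M[P, t] for t ∈ {}; since λ ∈ FIRST, also for every t ∈ FOLLOW(P) = {$}.

P ::= λ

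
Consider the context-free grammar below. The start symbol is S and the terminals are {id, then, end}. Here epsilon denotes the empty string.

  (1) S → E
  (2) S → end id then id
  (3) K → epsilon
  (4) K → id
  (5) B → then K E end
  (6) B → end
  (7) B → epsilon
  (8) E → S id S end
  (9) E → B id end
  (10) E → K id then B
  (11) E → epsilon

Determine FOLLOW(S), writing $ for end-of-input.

FIRST(K): from K→epsilon we get {epsilon}; from K→id we get {id}. So FIRST(K) = {epsilon, id}.
FIRST(B): from B→then K E end we get {then}; from B→end we get {end}; from B→epsilon we get {epsilon}. So FIRST(B) = {epsilon, end, then}.
FIRST(S): from S→E we get {epsilon, end, id, then}; from S→end id then id we get {end}. So FIRST(S) = {epsilon, end, id, then}.
FIRST(E): from E→S id S end we get {end, id, then}; from E→B id end we get {end, id, then}; from E→K id then B we get {id}; from E→epsilon we get {epsilon}. So FIRST(E) = {epsilon, end, id, then}.
FOLLOW(S) includes $ since S is the start symbol.
FOLLOW(S): in E→S id S end (occurrence 1), S is followed by id S end with FIRST {id}; in E→S id S end (occurrence 2), S is followed by end with FIRST {end}. Thus FOLLOW(S) = {$, end, id}.
FOLLOW(K): in B→then K E end, K is followed by E end with FIRST {end, id, then}; in E→K id then B, K is followed by id then B with FIRST {id}. Thus FOLLOW(K) = {end, id, then}.
FOLLOW(E): in S→E, the suffix after E is empty, so FOLLOW(E) ⊇ FOLLOW(S) = {$, end, id}; in B→then K E end, E is followed by end with FIRST {end}. Thus FOLLOW(E) = {$, end, id}.
FOLLOW(B): in E→B id end, B is followed by id end with FIRST {id}; in E→K id then B, the suffix after B is empty, so FOLLOW(B) ⊇ FOLLOW(E) = {$, end, id}. Thus FOLLOW(B) = {$, end, id}.

{$, end, id}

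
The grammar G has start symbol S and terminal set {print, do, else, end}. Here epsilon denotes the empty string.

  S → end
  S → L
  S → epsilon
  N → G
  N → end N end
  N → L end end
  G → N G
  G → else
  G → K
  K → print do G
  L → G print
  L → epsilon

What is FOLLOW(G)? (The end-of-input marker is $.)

FIRST(K): from K→print do G we get {print}. So FIRST(K) = {print}.
FIRST(S): from S→end we get {end}; from S→L we get {epsilon, else, end, print}; from S→epsilon we get {epsilon}. So FIRST(S) = {epsilon, else, end, print}.
FIRST(N): from N→G we get {else, end, print}; from N→end N end we get {end}; from N→L end end we get {else, end, print}. So FIRST(N) = {else, end, print}.
FIRST(G): from G→N G we get {else, end, print}; from G→else we get {else}; from G→K we get {print}. So FIRST(G) = {else, end, print}.
FIRST(L): from L→G print we get {else, end, print}; from L→epsilon we get {epsilon}. So FIRST(L) = {epsilon, else, end, print}.
FOLLOW(S) includes $ since S is the start symbol.
FOLLOW(S): S appears on no right-hand side. Thus FOLLOW(S) = {$}.
FOLLOW(N): in N→end N end, N is followed by end with FIRST {end}; in G→N G, N is followed by G with FIRST {else, end, print}. Thus FOLLOW(N) = {else, end, print}.
FOLLOW(L): in S→L, the suffix after L is empty, so FOLLOW(L) ⊇ FOLLOW(S) = {$}; in N→L end end, L is followed by end end with FIRST {end}. Thus FOLLOW(L) = {$, end}.
FOLLOW(G): in N→G, the suffix after G is empty, so FOLLOW(G) ⊇ FOLLOW(N) = {else, end, print}; in G→N G, the suffix after G is empty (adds nothing new); in K→print do G, the suffix after G is empty, so FOLLOW(G) ⊇ FOLLOW(K) = {else, end, print}; in L→G print, G is followed by print with FIRST {print}. Thus FOLLOW(G) = {else, end, print}.
FOLLOW(K): in G→K, the suffix after K is empty, so FOLLOW(K) ⊇ FOLLOW(G) = {else, end, print}. Thus FOLLOW(K) = {else, end, print}.

{else, end, print}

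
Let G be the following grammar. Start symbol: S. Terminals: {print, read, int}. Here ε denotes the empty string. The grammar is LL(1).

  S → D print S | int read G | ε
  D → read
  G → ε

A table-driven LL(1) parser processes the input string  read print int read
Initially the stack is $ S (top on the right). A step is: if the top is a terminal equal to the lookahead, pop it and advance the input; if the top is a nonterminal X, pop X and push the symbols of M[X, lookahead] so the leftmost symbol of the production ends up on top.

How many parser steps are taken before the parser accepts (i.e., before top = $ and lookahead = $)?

     Stack           Input                  Action
  1  $ S             read print int read $  expand S → D print S
  2  $ S print D     read print int read $  expand D → read
  3  $ S print read  read print int read $  match read
  4  $ S print       print int read $       match print
  5  $ S             int read $             expand S → int read G
  6  $ G read int    int read $             match int
  7  $ G read        read $                 match read
  8  $ G             $                      expand G → ε
Accept reached after 8 steps.

8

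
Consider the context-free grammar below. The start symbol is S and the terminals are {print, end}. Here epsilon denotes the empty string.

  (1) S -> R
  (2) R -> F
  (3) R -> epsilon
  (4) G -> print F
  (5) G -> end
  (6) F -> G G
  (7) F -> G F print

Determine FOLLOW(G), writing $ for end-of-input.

FIRST(G) = {end, print}
FIRST(F) = {end, print}  (via G G, G F print)
FIRST(R) = {epsilon, end, print}  (via F)
FIRST(S) = {epsilon, end, print}  (via R)
FOLLOW(S) includes $ since S is the start symbol.
FOLLOW(S): S appears on no right-hand side. Thus FOLLOW(S) = {$}.
FOLLOW(R): in S->R, the suffix after R is empty, so FOLLOW(R) ⊇ FOLLOW(S) = {$}. Thus FOLLOW(R) = {$}.
FOLLOW(G): in F->G G (occurrence 1), G is followed by G with FIRST {end, print}; in F->G G (occurrence 2), the suffix after G is empty, so FOLLOW(G) ⊇ FOLLOW(F) = {$, end, print}; in F->G F print, G is followed by F print with FIRST {end, print}. Thus FOLLOW(G) = {$, end, print}.
FOLLOW(F): in R->F, the suffix after F is empty, so FOLLOW(F) ⊇ FOLLOW(R) = {$}; in G->print F, the suffix after F is empty, so FOLLOW(F) ⊇ FOLLOW(G) = {$, end, print}; in F->G F print, F is followed by print with FIRST {print}. Thus FOLLOW(F) = {$, end, print}.

{$, end, print}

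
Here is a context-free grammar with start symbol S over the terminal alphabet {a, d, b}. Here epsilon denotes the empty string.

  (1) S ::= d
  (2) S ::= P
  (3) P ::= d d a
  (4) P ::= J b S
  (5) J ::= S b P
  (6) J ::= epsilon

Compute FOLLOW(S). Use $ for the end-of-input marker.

{$, b}

FIRST(S) = {b, d}  (via P)
FIRST(J) = {epsilon, b, d}  (via S b P)
FIRST(P) = {b, d}  (via J b S)
FOLLOW(S) includes $ since S is the start symbol.
FOLLOW(J): in P::=J b S, J is followed by b S with FIRST {b}. Thus FOLLOW(J) = {b}.
FOLLOW(S): in P::=J b S, the suffix after S is empty, so FOLLOW(S) ⊇ FOLLOW(P) = {$, b}; in J::=S b P, S is followed by b P with FIRST {b}. Thus FOLLOW(S) = {$, b}.
FOLLOW(P): in S::=P, the suffix after P is empty, so FOLLOW(P) ⊇ FOLLOW(S) = {$, b}; in J::=S b P, the suffix after P is empty, so FOLLOW(P) ⊇ FOLLOW(J) = {b}. Thus FOLLOW(P) = {$, b}.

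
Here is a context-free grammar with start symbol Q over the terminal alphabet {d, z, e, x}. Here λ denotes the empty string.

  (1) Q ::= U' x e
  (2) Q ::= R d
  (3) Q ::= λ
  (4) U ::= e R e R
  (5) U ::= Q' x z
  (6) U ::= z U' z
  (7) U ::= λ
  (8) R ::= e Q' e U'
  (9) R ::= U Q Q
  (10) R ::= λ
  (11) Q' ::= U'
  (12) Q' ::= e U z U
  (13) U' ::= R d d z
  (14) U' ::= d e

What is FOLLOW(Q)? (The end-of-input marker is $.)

FIRST(Q): from Q::=U' x e we get {d, e, z}; from Q::=R d we get {d, e, z}; from Q::=λ we get {λ}. So FIRST(Q) = {λ, d, e, z}.
FIRST(U): from U::=e R e R we get {e}; from U::=Q' x z we get {d, e, z}; from U::=z U' z we get {z}; from U::=λ we get {λ}. So FIRST(U) = {λ, d, e, z}.
FIRST(R): from R::=e Q' e U' we get {e}; from R::=U Q Q we get {λ, d, e, z}; from R::=λ we get {λ}. So FIRST(R) = {λ, d, e, z}.
FIRST(U'): from U'::=R d d z we get {d, e, z}; from U'::=d e we get {d}. So FIRST(U') = {d, e, z}.
FIRST(Q'): from Q'::=U' we get {d, e, z}; from Q'::=e U z U we get {e}. So FIRST(Q') = {d, e, z}.
FOLLOW(Q) includes $ since Q is the start symbol.
FOLLOW(Q'): in U::=Q' x z, Q' is followed by x z with FIRST {x}; in R::=e Q' e U', Q' is followed by e U' with FIRST {e}. Thus FOLLOW(Q') = {e, x}.
FOLLOW(Q): in R::=U Q Q (occurrence 1), Q is followed by Q with FIRST {λ, d, e, z}; in R::=U Q Q (occurrence 1), the suffix after Q is nullable, so FOLLOW(Q) ⊇ FOLLOW(R) = {d, e, x, z}; in R::=U Q Q (occurrence 2), the suffix after Q is empty, so FOLLOW(Q) ⊇ FOLLOW(R) = {d, e, x, z}. Thus FOLLOW(Q) = {$, d, e, x, z}.
FOLLOW(U): in R::=U Q Q, U is followed by Q Q with FIRST {λ, d, e, z}; in R::=U Q Q, the suffix after U is nullable, so FOLLOW(U) ⊇ FOLLOW(R) = {d, e, x, z}; in Q'::=e U z U (occurrence 1), U is followed by z U with FIRST {z}; in Q'::=e U z U (occurrence 2), the suffix after U is empty, so FOLLOW(U) ⊇ FOLLOW(Q') = {e, x}. Thus FOLLOW(U) = {d, e, x, z}.
FOLLOW(R): in Q::=R d, R is followed by d with FIRST {d}; in U::=e R e R (occurrence 1), R is followed by e R with FIRST {e}; in U::=e R e R (occurrence 2), the suffix after R is empty, so FOLLOW(R) ⊇ FOLLOW(U) = {d, e, x, z}; in U'::=R d d z, R is followed by d d z with FIRST {d}. Thus FOLLOW(R) = {d, e, x, z}.
FOLLOW(U'): in Q::=U' x e, U' is followed by x e with FIRST {x}; in U::=z U' z, U' is followed by z with FIRST {z}; in R::=e Q' e U', the suffix after U' is empty, so FOLLOW(U') ⊇ FOLLOW(R) = {d, e, x, z}; in Q'::=U', the suffix after U' is empty, so FOLLOW(U') ⊇ FOLLOW(Q') = {e, x}. Thus FOLLOW(U') = {d, e, x, z}.

{$, d, e, x, z}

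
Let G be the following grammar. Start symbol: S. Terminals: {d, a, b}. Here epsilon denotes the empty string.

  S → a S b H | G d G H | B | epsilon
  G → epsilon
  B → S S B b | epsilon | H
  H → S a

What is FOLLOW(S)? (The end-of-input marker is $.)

{$, a, b, d}

FIRST(G): from G→epsilon we get {epsilon}. So FIRST(G) = {epsilon}.
FIRST(S): from S→a S b H we get {a}; from S→G d G H we get {d}; from S→B we get {epsilon, a, b, d}; from S→epsilon we get {epsilon}. So FIRST(S) = {epsilon, a, b, d}.
FIRST(H): from H→S a we get {a, b, d}. So FIRST(H) = {a, b, d}.
FIRST(B): from B→S S B b we get {a, b, d}; from B→epsilon we get {epsilon}; from B→H we get {a, b, d}. So FIRST(B) = {epsilon, a, b, d}.
FOLLOW(S) includes $ since S is the start symbol.
FOLLOW(S): in S→a S b H, S is followed by b H with FIRST {b}; in B→S S B b (occurrence 1), S is followed by S B b with FIRST {a, b, d}; in B→S S B b (occurrence 2), S is followed by B b with FIRST {a, b, d}; in H→S a, S is followed by a with FIRST {a}. Thus FOLLOW(S) = {$, a, b, d}.
FOLLOW(G): in S→G d G H (occurrence 1), G is followed by d G H with FIRST {d}; in S→G d G H (occurrence 2), G is followed by H with FIRST {a, b, d}. Thus FOLLOW(G) = {a, b, d}.
FOLLOW(B): in S→B, the suffix after B is empty, so FOLLOW(B) ⊇ FOLLOW(S) = {$, a, b, d}; in B→S S B b, B is followed by b with FIRST {b}. Thus FOLLOW(B) = {$, a, b, d}.
FOLLOW(H): in S→a S b H, the suffix after H is empty, so FOLLOW(H) ⊇ FOLLOW(S) = {$, a, b, d}; in S→G d G H, the suffix after H is empty, so FOLLOW(H) ⊇ FOLLOW(S) = {$, a, b, d}; in B→H, the suffix after H is empty, so FOLLOW(H) ⊇ FOLLOW(B) = {$, a, b, d}. Thus FOLLOW(H) = {$, a, b, d}.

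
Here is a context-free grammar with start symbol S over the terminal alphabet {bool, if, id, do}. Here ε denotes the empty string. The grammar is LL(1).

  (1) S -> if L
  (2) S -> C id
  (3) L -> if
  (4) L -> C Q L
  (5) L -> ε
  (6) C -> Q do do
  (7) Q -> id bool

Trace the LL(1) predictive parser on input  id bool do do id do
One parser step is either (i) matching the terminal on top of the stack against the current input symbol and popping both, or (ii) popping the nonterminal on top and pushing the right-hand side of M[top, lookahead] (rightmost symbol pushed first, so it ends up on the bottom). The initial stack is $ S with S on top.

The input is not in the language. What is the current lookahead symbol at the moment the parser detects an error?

do

     Stack               Input                  Action
  1  $ S                 id bool do do id do $  expand S -> C id
  2  $ id C              id bool do do id do $  expand C -> Q do do
  3  $ id do do Q        id bool do do id do $  expand Q -> id bool
  4  $ id do do bool id  id bool do do id do $  match id
  5  $ id do do bool     bool do do id do $     match bool
  6  $ id do do          do do id do $          match do
  7  $ id do             do id do $             match do
  8  $ id                id do $                match id
  9  $                   do $                   error: stack empty but input remains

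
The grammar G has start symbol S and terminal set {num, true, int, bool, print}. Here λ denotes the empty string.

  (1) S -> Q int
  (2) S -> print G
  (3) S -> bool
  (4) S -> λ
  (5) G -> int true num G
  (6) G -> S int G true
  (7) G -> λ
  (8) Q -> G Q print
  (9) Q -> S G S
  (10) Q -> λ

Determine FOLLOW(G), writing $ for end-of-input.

FIRST(S): from S->Q int we get {bool, int, print}; from S->print G we get {print}; from S->bool we get {bool}; from S->λ we get {λ}. So FIRST(S) = {λ, bool, int, print}.
FIRST(G): from G->int true num G we get {int}; from G->S int G true we get {bool, int, print}; from G->λ we get {λ}. So FIRST(G) = {λ, bool, int, print}.
FIRST(Q): from Q->G Q print we get {bool, int, print}; from Q->S G S we get {λ, bool, int, print}; from Q->λ we get {λ}. So FIRST(Q) = {λ, bool, int, print}.
FOLLOW(S) includes $ since S is the start symbol.
FOLLOW(Q): in S->Q int, Q is followed by int with FIRST {int}; in Q->G Q print, Q is followed by print with FIRST {print}. Thus FOLLOW(Q) = {int, print}.
FOLLOW(S): in G->S int G true, S is followed by int G true with FIRST {int}; in Q->S G S (occurrence 1), S is followed by G S with FIRST {λ, bool, int, print}; in Q->S G S (occurrence 1), the suffix after S is nullable, so FOLLOW(S) ⊇ FOLLOW(Q) = {int, print}; in Q->S G S (occurrence 2), the suffix after S is empty, so FOLLOW(S) ⊇ FOLLOW(Q) = {int, print}. Thus FOLLOW(S) = {$, bool, int, print}.
FOLLOW(G): in S->print G, the suffix after G is empty, so FOLLOW(G) ⊇ FOLLOW(S) = {$, bool, int, print}; in G->int true num G, the suffix after G is empty (adds nothing new); in G->S int G true, G is followed by true with FIRST {true}; in Q->G Q print, G is followed by Q print with FIRST {bool, int, print}; in Q->S G S, G is followed by S with FIRST {λ, bool, int, print}; in Q->S G S, the suffix after G is nullable, so FOLLOW(G) ⊇ FOLLOW(Q) = {int, print}. Thus FOLLOW(G) = {$, bool, int, print, true}.

{$, bool, int, print, true}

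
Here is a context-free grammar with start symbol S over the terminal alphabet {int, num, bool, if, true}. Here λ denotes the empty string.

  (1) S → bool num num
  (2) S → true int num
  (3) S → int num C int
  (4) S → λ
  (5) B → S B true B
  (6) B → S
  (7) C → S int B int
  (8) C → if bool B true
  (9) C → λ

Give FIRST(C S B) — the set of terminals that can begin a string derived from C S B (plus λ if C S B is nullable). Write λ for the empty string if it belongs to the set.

FIRST(S) = {λ, bool, int, true}
FIRST(B) = {λ, bool, int, true}  (via S B true B, S)
FIRST(C) = {λ, bool, if, int, true}  (via S int B int)
FIRST(C S B): take FIRST of each symbol in turn, carrying on past any symbol whose FIRST contains λ; result {λ, bool, if, int, true}.

{λ, bool, if, int, true}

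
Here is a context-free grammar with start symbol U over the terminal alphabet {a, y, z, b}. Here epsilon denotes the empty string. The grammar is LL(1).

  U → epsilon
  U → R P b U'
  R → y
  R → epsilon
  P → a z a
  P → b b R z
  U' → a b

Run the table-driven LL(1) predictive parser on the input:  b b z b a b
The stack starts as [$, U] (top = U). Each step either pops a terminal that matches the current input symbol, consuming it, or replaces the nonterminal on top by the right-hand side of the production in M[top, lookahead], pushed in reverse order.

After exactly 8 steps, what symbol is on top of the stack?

U'

     Stack           Input          Action
  1  $ U             b b z b a b $  expand U → R P b U'
  2  $ U' b P R      b b z b a b $  expand R → epsilon
  3  $ U' b P        b b z b a b $  expand P → b b R z
  4  $ U' b z R b b  b b z b a b $  match b
  5  $ U' b z R b    b z b a b $    match b
  6  $ U' b z R      z b a b $      expand R → epsilon
  7  $ U' b z        z b a b $      match z
  8  $ U' b          b a b $        match b
Stack after step 8: $ U' (top = U').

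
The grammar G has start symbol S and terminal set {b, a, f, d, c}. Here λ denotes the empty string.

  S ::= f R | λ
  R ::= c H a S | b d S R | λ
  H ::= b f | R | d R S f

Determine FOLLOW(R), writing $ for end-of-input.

FIRST(S) = {λ, f}
FIRST(R) = {λ, b, c}
FIRST(H) = {λ, b, c, d}  (via R)
FOLLOW(S) includes $ since S is the start symbol.
FOLLOW(H): in R::=c H a S, H is followed by a S with FIRST {a}. Thus FOLLOW(H) = {a}.
FOLLOW(S): in R::=c H a S, the suffix after S is empty, so FOLLOW(S) ⊇ FOLLOW(R) = {$, a, b, c, f}; in R::=b d S R, S is followed by R with FIRST {λ, b, c}; in R::=b d S R, the suffix after S is nullable, so FOLLOW(S) ⊇ FOLLOW(R) = {$, a, b, c, f}; in H::=d R S f, S is followed by f with FIRST {f}. Thus FOLLOW(S) = {$, a, b, c, f}.
FOLLOW(R): in S::=f R, the suffix after R is empty, so FOLLOW(R) ⊇ FOLLOW(S) = {$, a, b, c, f}; in R::=b d S R, the suffix after R is empty (adds nothing new); in H::=R, the suffix after R is empty, so FOLLOW(R) ⊇ FOLLOW(H) = {a}; in H::=d R S f, R is followed by S f with FIRST {f}. Thus FOLLOW(R) = {$, a, b, c, f}.

{$, a, b, c, f}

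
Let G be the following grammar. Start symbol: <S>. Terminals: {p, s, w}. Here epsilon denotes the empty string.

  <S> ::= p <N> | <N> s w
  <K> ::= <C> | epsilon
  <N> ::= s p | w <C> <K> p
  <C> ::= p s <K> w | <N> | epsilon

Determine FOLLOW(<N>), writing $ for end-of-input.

{$, p, s, w}

FIRST(<N>) = {s, w}
FIRST(<S>) = {p, s, w}  (via <N> s w)
FIRST(<C>) = {epsilon, p, s, w}  (via <N>)
FIRST(<K>) = {epsilon, p, s, w}  (via <C>)
FOLLOW(<S>) includes $ since <S> is the start symbol.
FOLLOW(<S>): <S> appears on no right-hand side. Thus FOLLOW(<S>) = {$}.
FOLLOW(<K>): in <N>::=w <C> <K> p, <K> is followed by p with FIRST {p}; in <C>::=p s <K> w, <K> is followed by w with FIRST {w}. Thus FOLLOW(<K>) = {p, w}.
FOLLOW(<C>): in <K>::=<C>, the suffix after <C> is empty, so FOLLOW(<C>) ⊇ FOLLOW(<K>) = {p, w}; in <N>::=w <C> <K> p, <C> is followed by <K> p with FIRST {p, s, w}. Thus FOLLOW(<C>) = {p, s, w}.
FOLLOW(<N>): in <S>::=p <N>, the suffix after <N> is empty, so FOLLOW(<N>) ⊇ FOLLOW(<S>) = {$}; in <S>::=<N> s w, <N> is followed by s w with FIRST {s}; in <C>::=<N>, the suffix after <N> is empty, so FOLLOW(<N>) ⊇ FOLLOW(<C>) = {p, s, w}. Thus FOLLOW(<N>) = {$, p, s, w}.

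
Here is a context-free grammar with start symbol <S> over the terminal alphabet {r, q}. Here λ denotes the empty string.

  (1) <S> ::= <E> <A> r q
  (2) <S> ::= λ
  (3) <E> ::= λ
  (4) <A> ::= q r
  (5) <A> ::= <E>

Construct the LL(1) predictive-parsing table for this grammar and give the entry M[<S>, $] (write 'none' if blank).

FIRST(<E>): from <E>::=λ we get {λ}. So FIRST(<E>) = {λ}.
FIRST(<A>): from <A>::=q r we get {q}; from <A>::=<E> we get {λ}. So FIRST(<A>) = {λ, q}.
FIRST(<S>): from <S>::=<E> <A> r q we get {q, r}; from <S>::=λ we get {λ}. So FIRST(<S>) = {λ, q, r}.
FOLLOW(<S>) includes $ since <S> is the start symbol.
FOLLOW(<S>): <S> appears on no right-hand side. Thus FOLLOW(<S>) = {$}.
For <S> ::= <E> <A> r q: FIRST(<E> <A> r q) = {q, r}, so it goes in M[<S>, t] for t ∈ {q, r}.
For <S> ::= λ: FIRST(λ) = {λ}, so it goes in M[<S>, t] for t ∈ {}; since λ ∈ FIRST, also for every t ∈ FOLLOW(<S>) = {$}.

<S> ::= λ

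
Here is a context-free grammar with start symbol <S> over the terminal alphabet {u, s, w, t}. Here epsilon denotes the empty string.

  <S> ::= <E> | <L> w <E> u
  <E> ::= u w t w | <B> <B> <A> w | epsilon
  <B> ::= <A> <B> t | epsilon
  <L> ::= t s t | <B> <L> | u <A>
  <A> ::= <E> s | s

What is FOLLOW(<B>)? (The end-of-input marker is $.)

FIRST(<S>) = {epsilon, s, t, u}  (via <E>, <L> w <E> u)
FIRST(<E>) = {epsilon, s, u}  (via <B> <B> <A> w)
FIRST(<A>) = {s, u}  (via <E> s)
FIRST(<B>) = {epsilon, s, u}  (via <A> <B> t)
FIRST(<L>) = {s, t, u}  (via <B> <L>)
FOLLOW(<S>) includes $ since <S> is the start symbol.
FOLLOW(<S>): <S> appears on no right-hand side. Thus FOLLOW(<S>) = {$}.
FOLLOW(<E>): in <S>::=<E>, the suffix after <E> is empty, so FOLLOW(<E>) ⊇ FOLLOW(<S>) = {$}; in <S>::=<L> w <E> u, <E> is followed by u with FIRST {u}; in <A>::=<E> s, <E> is followed by s with FIRST {s}. Thus FOLLOW(<E>) = {$, s, u}.
FOLLOW(<B>): in <E>::=<B> <B> <A> w (occurrence 1), <B> is followed by <B> <A> w with FIRST {s, u}; in <E>::=<B> <B> <A> w (occurrence 2), <B> is followed by <A> w with FIRST {s, u}; in <B>::=<A> <B> t, <B> is followed by t with FIRST {t}; in <L>::=<B> <L>, <B> is followed by <L> with FIRST {s, t, u}. Thus FOLLOW(<B>) = {s, t, u}.
FOLLOW(<L>): in <S>::=<L> w <E> u, <L> is followed by w <E> u with FIRST {w}; in <L>::=<B> <L>, the suffix after <L> is empty (adds nothing new). Thus FOLLOW(<L>) = {w}.
FOLLOW(<A>): in <E>::=<B> <B> <A> w, <A> is followed by w with FIRST {w}; in <B>::=<A> <B> t, <A> is followed by <B> t with FIRST {s, t, u}; in <L>::=u <A>, the suffix after <A> is empty, so FOLLOW(<A>) ⊇ FOLLOW(<L>) = {w}. Thus FOLLOW(<A>) = {s, t, u, w}.

{s, t, u}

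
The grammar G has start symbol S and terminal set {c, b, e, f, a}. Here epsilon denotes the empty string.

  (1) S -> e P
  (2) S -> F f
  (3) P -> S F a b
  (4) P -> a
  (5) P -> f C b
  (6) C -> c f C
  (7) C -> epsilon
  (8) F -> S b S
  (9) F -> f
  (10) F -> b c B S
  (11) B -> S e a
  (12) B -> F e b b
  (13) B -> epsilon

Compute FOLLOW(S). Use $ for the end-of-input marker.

{$, a, b, e, f}

FIRST(C): from C->c f C we get {c}; from C->epsilon we get {epsilon}. So FIRST(C) = {epsilon, c}.
FIRST(S): from S->e P we get {e}; from S->F f we get {b, e, f}. So FIRST(S) = {b, e, f}.
FIRST(P): from P->S F a b we get {b, e, f}; from P->a we get {a}; from P->f C b we get {f}. So FIRST(P) = {a, b, e, f}.
FIRST(F): from F->S b S we get {b, e, f}; from F->f we get {f}; from F->b c B S we get {b}. So FIRST(F) = {b, e, f}.
FIRST(B): from B->S e a we get {b, e, f}; from B->F e b b we get {b, e, f}; from B->epsilon we get {epsilon}. So FIRST(B) = {epsilon, b, e, f}.
FOLLOW(S) includes $ since S is the start symbol.
FOLLOW(C): in P->f C b, C is followed by b with FIRST {b}; in C->c f C, the suffix after C is empty (adds nothing new). Thus FOLLOW(C) = {b}.
FOLLOW(F): in S->F f, F is followed by f with FIRST {f}; in P->S F a b, F is followed by a b with FIRST {a}; in B->F e b b, F is followed by e b b with FIRST {e}. Thus FOLLOW(F) = {a, e, f}.
FOLLOW(S): in P->S F a b, S is followed by F a b with FIRST {b, e, f}; in F->S b S (occurrence 1), S is followed by b S with FIRST {b}; in F->S b S (occurrence 2), the suffix after S is empty, so FOLLOW(S) ⊇ FOLLOW(F) = {a, e, f}; in F->b c B S, the suffix after S is empty, so FOLLOW(S) ⊇ FOLLOW(F) = {a, e, f}; in B->S e a, S is followed by e a with FIRST {e}. Thus FOLLOW(S) = {$, a, b, e, f}.
FOLLOW(P): in S->e P, the suffix after P is empty, so FOLLOW(P) ⊇ FOLLOW(S) = {$, a, b, e, f}. Thus FOLLOW(P) = {$, a, b, e, f}.
FOLLOW(B): in F->b c B S, B is followed by S with FIRST {b, e, f}. Thus FOLLOW(B) = {b, e, f}.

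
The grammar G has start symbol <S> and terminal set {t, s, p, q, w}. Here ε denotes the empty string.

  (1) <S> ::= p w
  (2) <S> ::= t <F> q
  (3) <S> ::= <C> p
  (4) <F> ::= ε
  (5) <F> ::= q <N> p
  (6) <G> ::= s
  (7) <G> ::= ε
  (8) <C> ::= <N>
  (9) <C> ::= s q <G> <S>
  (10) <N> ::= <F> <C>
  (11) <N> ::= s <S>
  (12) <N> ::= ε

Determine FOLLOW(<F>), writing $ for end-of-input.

{p, q, s}

FIRST(<F>) = {ε, q}
FIRST(<G>) = {ε, s}
FIRST(<S>) = {p, q, s, t}  (via <C> p)
FIRST(<C>) = {ε, q, s}  (via <N>)
FIRST(<N>) = {ε, q, s}  (via <F> <C>)
FOLLOW(<S>) includes $ since <S> is the start symbol.
FOLLOW(<G>): in <C>::=s q <G> <S>, <G> is followed by <S> with FIRST {p, q, s, t}. Thus FOLLOW(<G>) = {p, q, s, t}.
FOLLOW(<S>): in <C>::=s q <G> <S>, the suffix after <S> is empty, so FOLLOW(<S>) ⊇ FOLLOW(<C>) = {p}; in <N>::=s <S>, the suffix after <S> is empty, so FOLLOW(<S>) ⊇ FOLLOW(<N>) = {p}. Thus FOLLOW(<S>) = {$, p}.
FOLLOW(<F>): in <S>::=t <F> q, <F> is followed by q with FIRST {q}; in <N>::=<F> <C>, <F> is followed by <C> with FIRST {ε, q, s}; in <N>::=<F> <C>, the suffix after <F> is nullable, so FOLLOW(<F>) ⊇ FOLLOW(<N>) = {p}. Thus FOLLOW(<F>) = {p, q, s}.
FOLLOW(<C>): in <S>::=<C> p, <C> is followed by p with FIRST {p}; in <N>::=<F> <C>, the suffix after <C> is empty, so FOLLOW(<C>) ⊇ FOLLOW(<N>) = {p}. Thus FOLLOW(<C>) = {p}.
FOLLOW(<N>): in <F>::=q <N> p, <N> is followed by p with FIRST {p}; in <C>::=<N>, the suffix after <N> is empty, so FOLLOW(<N>) ⊇ FOLLOW(<C>) = {p}. Thus FOLLOW(<N>) = {p}.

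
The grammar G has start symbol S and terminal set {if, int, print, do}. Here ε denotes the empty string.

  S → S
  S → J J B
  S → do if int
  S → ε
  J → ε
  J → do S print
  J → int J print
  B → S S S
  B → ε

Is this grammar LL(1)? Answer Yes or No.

No

FIRST(S) = {ε, do, int}
FIRST(J) = {ε, do, int}
FIRST(B) = {ε, do, int}
FOLLOW(S) = {$, do, int, print}
FOLLOW(J) = {$, do, int, print}
FOLLOW(B) = {$, do, int, print}
Cell M[B, $] receives both B → S S S and B → ε — the grammar is not LL(1).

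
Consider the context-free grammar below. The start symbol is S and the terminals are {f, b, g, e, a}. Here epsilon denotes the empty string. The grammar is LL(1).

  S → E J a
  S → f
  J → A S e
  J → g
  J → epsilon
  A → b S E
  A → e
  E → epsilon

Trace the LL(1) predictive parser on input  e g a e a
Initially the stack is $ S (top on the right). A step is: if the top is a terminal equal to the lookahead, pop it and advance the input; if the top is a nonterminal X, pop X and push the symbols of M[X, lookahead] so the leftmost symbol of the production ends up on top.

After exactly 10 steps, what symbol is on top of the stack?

step 1: stack=$ S  input=e g a e a $  — expand S → E J a
step 2: stack=$ a J E  input=e g a e a $  — expand E → epsilon
step 3: stack=$ a J  input=e g a e a $  — expand J → A S e
step 4: stack=$ a e S A  input=e g a e a $  — expand A → e
step 5: stack=$ a e S e  input=e g a e a $  — match e
step 6: stack=$ a e S  input=g a e a $  — expand S → E J a
step 7: stack=$ a e a J E  input=g a e a $  — expand E → epsilon
step 8: stack=$ a e a J  input=g a e a $  — expand J → g
step 9: stack=$ a e a g  input=g a e a $  — match g
step 10: stack=$ a e a  input=a e a $  — match a
Stack after step 10: $ a e (top = e).

e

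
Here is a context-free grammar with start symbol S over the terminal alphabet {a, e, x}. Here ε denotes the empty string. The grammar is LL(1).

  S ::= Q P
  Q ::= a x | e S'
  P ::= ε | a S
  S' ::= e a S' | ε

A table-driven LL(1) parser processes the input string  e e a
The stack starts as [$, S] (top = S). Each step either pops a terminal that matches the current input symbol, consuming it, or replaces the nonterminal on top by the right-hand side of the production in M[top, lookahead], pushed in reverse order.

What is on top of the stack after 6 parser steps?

S'

     Stack       Input    Action
  1  $ S         e e a $  expand S ::= Q P
  2  $ P Q       e e a $  expand Q ::= e S'
  3  $ P S' e    e e a $  match e
  4  $ P S'      e a $    expand S' ::= e a S'
  5  $ P S' a e  e a $    match e
  6  $ P S' a    a $      match a
Stack after step 6: $ P S' (top = S').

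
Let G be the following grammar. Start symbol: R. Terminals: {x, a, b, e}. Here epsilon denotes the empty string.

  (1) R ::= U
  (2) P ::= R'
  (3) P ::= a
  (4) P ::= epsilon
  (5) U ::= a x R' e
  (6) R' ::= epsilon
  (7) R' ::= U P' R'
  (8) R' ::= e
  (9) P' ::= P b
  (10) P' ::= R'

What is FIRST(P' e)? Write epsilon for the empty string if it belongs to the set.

FIRST(U): from U::=a x R' e we get {a}. So FIRST(U) = {a}.
FIRST(R): from R::=U we get {a}. So FIRST(R) = {a}.
FIRST(R'): from R'::=epsilon we get {epsilon}; from R'::=U P' R' we get {a}; from R'::=e we get {e}. So FIRST(R') = {epsilon, a, e}.
FIRST(P): from P::=R' we get {epsilon, a, e}; from P::=a we get {a}; from P::=epsilon we get {epsilon}. So FIRST(P) = {epsilon, a, e}.
FIRST(P'): from P'::=P b we get {a, b, e}; from P'::=R' we get {epsilon, a, e}. So FIRST(P') = {epsilon, a, b, e}.
FIRST(P' e): take FIRST of each symbol in turn, carrying on past any symbol whose FIRST contains epsilon; result {a, b, e}.

{a, b, e}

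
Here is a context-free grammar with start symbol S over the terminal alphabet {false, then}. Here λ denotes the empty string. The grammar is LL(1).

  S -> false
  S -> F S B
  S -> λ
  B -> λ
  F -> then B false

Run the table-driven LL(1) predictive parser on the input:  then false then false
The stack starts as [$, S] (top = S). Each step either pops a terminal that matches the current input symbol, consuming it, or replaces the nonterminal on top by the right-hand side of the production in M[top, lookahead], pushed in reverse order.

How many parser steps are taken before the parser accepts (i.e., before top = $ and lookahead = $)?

      Stack                 Input                    Action
   1  $ S                   then false then false $  expand S -> F S B
   2  $ B S F               then false then false $  expand F -> then B false
   3  $ B S false B then    then false then false $  match then
   4  $ B S false B         false then false $       expand B -> λ
   5  $ B S false           false then false $       match false
   6  $ B S                 then false $             expand S -> F S B
   7  $ B B S F             then false $             expand F -> then B false
   8  $ B B S false B then  then false $             match then
   9  $ B B S false B       false $                  expand B -> λ
  10  $ B B S false         false $                  match false
  11  $ B B S               $                        expand S -> λ
  12  $ B B                 $                        expand B -> λ
  13  $ B                   $                        expand B -> λ
Accept reached after 13 steps.

13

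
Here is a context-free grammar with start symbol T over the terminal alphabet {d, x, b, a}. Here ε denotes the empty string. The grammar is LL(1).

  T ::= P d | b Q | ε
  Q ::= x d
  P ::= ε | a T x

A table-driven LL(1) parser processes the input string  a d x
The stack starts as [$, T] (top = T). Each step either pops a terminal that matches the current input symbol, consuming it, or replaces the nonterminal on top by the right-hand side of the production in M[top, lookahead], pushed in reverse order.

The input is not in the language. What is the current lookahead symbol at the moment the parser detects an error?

     Stack      Input    Action
  1  $ T        a d x $  expand T ::= P d
  2  $ d P      a d x $  expand P ::= a T x
  3  $ d x T a  a d x $  match a
  4  $ d x T    d x $    expand T ::= P d
  5  $ d x d P  d x $    expand P ::= ε
  6  $ d x d    d x $    match d
  7  $ d x      x $      match x
  8  $ d        $        error: top is terminal d but lookahead is $

$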